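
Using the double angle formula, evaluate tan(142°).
tan(142°) = 2 tan 71° / (1 - tan²71°) = -0.7813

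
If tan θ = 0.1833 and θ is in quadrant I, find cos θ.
cos θ = 0.9836 (using tan²θ + 1 = sec²θ)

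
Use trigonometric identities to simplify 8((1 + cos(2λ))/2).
8((1 + cos(2λ))/2) = 8(cos²λ) (using Power reduction)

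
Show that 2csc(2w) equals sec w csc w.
LHS = 2/sin(2w) = 2/(2 sin w cos w) = 1/(sin w cos w) = (1/cos w)(1/sin w) = sec w csc w = RHS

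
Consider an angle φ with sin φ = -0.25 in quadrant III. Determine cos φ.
cos φ = ±√(1 - sin²φ) = -0.9682 (negative in QIII)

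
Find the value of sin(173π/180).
sin(173π/180) = 0.1219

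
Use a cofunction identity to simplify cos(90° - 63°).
cos(90° - 63°) = sin(63°)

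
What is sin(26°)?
sin(26°) = 0.4384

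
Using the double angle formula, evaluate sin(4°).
sin(4°) = 2 sin 2° cos 2° = 0.06976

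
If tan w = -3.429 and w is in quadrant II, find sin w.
sin w = 0.96 (using tan²w + 1 = sec²w)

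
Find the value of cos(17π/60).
cos(17π/60) = 0.6293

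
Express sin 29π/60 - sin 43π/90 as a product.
sin 29π/60 - sin 43π/90 = 2 cos(173π/360) sin(π/360)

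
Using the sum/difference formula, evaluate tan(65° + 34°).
tan(65° + 34°) = (tan 65° + tan 34°)/(1 - tan 65° tan 34°) = -6.314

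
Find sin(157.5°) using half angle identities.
sin(157.5°) = √((1 - cos 315°)/2) = √(2-√2)/2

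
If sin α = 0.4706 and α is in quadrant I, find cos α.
cos α = 0.8823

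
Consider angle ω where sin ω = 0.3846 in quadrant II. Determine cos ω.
cos ω = ±√(1 - sin²ω) = -0.9231 (negative in QII)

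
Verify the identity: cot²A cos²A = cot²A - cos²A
RHS = cos²A/sin²A - cos²A = cos²A(1/sin²A - 1) = cos²A · (1 - sin²A)/sin²A = cos²A · cos²A/sin²A = cos²A · cot²A = LHS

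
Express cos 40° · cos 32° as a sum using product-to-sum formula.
cos 40° cos 32° = (1/2)[cos(40°-32°) + cos(40°+32°)]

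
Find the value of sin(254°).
sin(254°) = -0.9613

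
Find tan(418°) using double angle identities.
tan(418°) = 2 tan 209° / (1 - tan²209°) = 1.6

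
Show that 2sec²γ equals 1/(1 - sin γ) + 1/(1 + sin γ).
RHS = [(1 + sin γ) + (1 - sin γ)] / [(1 - sin γ)(1 + sin γ)] = 2/(1 - sin²γ) = 2/cos²γ = 2sec²γ = LHS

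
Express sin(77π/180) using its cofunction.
sin(77π/180) = cos(π/2 - 77π/180) = cos(13π/180)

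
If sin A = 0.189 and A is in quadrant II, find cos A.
cos A = -0.982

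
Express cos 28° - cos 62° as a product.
cos 28° - cos 62° = -2 sin(45°) sin(-17°)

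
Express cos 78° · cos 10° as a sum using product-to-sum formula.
cos 78° cos 10° = (1/2)[cos(78°-10°) + cos(78°+10°)]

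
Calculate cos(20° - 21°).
cos(20° - 21°) = cos 20° cos 21° + sin 20° sin 21° = 0.9998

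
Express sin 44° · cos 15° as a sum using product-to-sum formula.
sin 44° cos 15° = (1/2)[sin(44°+15°) + sin(44°-15°)]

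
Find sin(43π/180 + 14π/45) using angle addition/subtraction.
sin(43π/180 + 14π/45) = sin 43π/180 cos 14π/45 + cos 43π/180 sin 14π/45 = 0.9877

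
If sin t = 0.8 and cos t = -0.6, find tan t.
tan t = sin t / cos t = -1.333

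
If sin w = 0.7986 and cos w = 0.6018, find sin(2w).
sin(2w) = 2 sin w cos w = 0.9612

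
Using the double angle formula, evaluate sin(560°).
sin(560°) = 2 sin 280° cos 280° = -0.342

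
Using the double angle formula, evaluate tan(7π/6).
tan(7π/6) = 2 tan 7π/12 / (1 - tan²7π/12) = √3/3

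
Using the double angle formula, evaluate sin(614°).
sin(614°) = 2 sin 307° cos 307° = -0.9613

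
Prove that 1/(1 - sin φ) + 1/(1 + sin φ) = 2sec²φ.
LHS = [(1 + sin φ) + (1 - sin φ)] / [(1 - sin φ)(1 + sin φ)] = 2/(1 - sin²φ) = 2/cos²φ = 2sec²φ = RHS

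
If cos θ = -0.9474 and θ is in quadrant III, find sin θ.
sin θ = -0.3201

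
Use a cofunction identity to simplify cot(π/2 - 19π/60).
cot(π/2 - 19π/60) = tan(19π/60)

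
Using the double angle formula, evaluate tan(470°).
tan(470°) = 2 tan 235° / (1 - tan²235°) = -2.747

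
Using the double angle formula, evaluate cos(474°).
cos(474°) = cos²237° - sin²237° = -0.4067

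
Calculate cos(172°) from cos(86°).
cos(172°) = cos²86° - sin²86° = -0.9903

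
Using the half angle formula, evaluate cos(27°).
cos(27°) = √((1 + cos 54°)/2) = 0.891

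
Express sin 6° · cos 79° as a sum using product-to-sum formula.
sin 6° cos 79° = (1/2)[sin(6°+79°) + sin(6°-79°)]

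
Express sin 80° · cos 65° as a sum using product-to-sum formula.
sin 80° cos 65° = (1/2)[sin(80°+65°) + sin(80°-65°)]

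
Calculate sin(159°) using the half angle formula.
sin(159°) = √((1 - cos 318°)/2) = 0.3584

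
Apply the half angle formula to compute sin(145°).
sin(145°) = √((1 - cos 290°)/2) = 0.5736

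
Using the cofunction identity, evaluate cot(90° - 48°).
cot(90° - 48°) = tan(48°) = 1.111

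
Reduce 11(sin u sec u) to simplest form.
11(sin u sec u) = 11(tan u) (using Reciprocal + quotient)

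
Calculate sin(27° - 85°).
sin(27° - 85°) = sin 27° cos 85° - cos 27° sin 85° = -0.848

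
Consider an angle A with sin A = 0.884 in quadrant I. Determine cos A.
cos A = √(1 - sin²A) = 0.4675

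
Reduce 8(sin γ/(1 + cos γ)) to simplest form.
8(sin γ/(1 + cos γ)) = 8(tan(γ/2)) (using Half angle)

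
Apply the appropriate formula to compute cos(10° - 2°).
cos(10° - 2°) = cos 10° cos 2° + sin 10° sin 2° = 0.9903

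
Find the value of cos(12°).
cos(12°) = 0.9781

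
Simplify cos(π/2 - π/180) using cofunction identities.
cos(π/2 - π/180) = sin(π/180)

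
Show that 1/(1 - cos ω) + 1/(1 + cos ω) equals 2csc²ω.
LHS = [(1 + cos ω) + (1 - cos ω)] / [(1 - cos ω)(1 + cos ω)] = 2/(1 - cos²ω) = 2/sin²ω = 2csc²ω = RHS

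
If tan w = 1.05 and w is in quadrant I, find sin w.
sin w = 0.7241 (using tan²w + 1 = sec²w)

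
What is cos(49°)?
cos(49°) = 0.6561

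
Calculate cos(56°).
cos(56°) = 0.5592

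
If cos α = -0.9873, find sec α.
sec α = 1/cos α = -1.013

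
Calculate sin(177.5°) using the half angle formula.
sin(177.5°) = √((1 - cos 355°)/2) = 0.04362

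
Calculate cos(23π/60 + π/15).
cos(23π/60 + π/15) = cos 23π/60 cos π/15 - sin 23π/60 sin π/15 = 0.1564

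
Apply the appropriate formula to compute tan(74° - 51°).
tan(74° - 51°) = (tan 74° - tan 51°)/(1 + tan 74° tan 51°) = 0.4245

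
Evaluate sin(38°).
sin(38°) = 0.6157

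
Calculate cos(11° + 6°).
cos(11° + 6°) = cos 11° cos 6° - sin 11° sin 6° = 0.9563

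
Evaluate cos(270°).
cos(270°) = 0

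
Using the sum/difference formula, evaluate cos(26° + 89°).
cos(26° + 89°) = cos 26° cos 89° - sin 26° sin 89° = -0.4226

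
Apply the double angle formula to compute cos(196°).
cos(196°) = cos²98° - sin²98° = -0.9613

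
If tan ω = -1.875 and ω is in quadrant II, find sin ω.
sin ω = 0.8824 (using tan²ω + 1 = sec²ω)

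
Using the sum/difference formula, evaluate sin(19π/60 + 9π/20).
sin(19π/60 + 9π/20) = sin 19π/60 cos 9π/20 + cos 19π/60 sin 9π/20 = 0.6691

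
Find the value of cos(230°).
cos(230°) = -0.6428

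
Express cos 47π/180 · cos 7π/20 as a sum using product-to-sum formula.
cos 47π/180 cos 7π/20 = (1/2)[cos(47π/180-7π/20) + cos(47π/180+7π/20)]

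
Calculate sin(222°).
sin(222°) = -0.6691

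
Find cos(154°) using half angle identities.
cos(154°) = -√((1 + cos 308°)/2) = -0.8988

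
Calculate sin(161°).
sin(161°) = 0.3256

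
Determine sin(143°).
sin(143°) = 0.6018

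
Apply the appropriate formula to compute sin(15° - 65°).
sin(15° - 65°) = sin 15° cos 65° - cos 15° sin 65° = -0.766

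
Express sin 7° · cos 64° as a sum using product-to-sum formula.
sin 7° cos 64° = (1/2)[sin(7°+64°) + sin(7°-64°)]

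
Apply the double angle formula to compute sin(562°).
sin(562°) = 2 sin 281° cos 281° = -0.3746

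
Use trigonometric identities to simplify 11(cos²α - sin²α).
11(cos²α - sin²α) = 11(cos(2α)) (using Double angle)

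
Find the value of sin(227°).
sin(227°) = -0.7314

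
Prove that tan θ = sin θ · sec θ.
RHS = sin θ · (1/cos θ) = sin θ/cos θ = tan θ = LHS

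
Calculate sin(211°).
sin(211°) = -0.515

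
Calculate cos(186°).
cos(186°) = -0.9945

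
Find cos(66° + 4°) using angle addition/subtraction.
cos(66° + 4°) = cos 66° cos 4° - sin 66° sin 4° = 0.342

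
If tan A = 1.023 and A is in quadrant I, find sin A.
sin A = 0.7151 (using tan²A + 1 = sec²A)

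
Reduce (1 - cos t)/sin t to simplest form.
(1 - cos t)/sin t = tan(t/2) (using Half angle)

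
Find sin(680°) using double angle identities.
sin(680°) = 2 sin 340° cos 340° = -0.6428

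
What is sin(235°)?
sin(235°) = -0.8192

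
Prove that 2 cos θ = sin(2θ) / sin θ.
RHS = 2 sin θ cos θ / sin θ = 2 cos θ = LHS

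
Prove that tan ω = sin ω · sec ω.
RHS = sin ω · (1/cos ω) = sin ω/cos ω = tan ω = LHS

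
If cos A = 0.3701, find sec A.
sec A = 1/cos A = 2.702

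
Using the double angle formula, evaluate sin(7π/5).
sin(7π/5) = 2 sin 7π/10 cos 7π/10 = -0.9511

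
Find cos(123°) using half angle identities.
cos(123°) = -√((1 + cos 246°)/2) = -0.5446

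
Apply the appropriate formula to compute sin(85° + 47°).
sin(85° + 47°) = sin 85° cos 47° + cos 85° sin 47° = 0.7431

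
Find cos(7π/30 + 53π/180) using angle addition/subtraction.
cos(7π/30 + 53π/180) = cos 7π/30 cos 53π/180 - sin 7π/30 sin 53π/180 = -0.08716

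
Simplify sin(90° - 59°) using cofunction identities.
sin(90° - 59°) = cos(59°)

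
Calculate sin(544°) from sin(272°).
sin(544°) = 2 sin 272° cos 272° = -0.06976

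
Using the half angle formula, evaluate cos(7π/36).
cos(7π/36) = √((1 + cos 7π/18)/2) = 0.8192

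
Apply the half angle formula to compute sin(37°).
sin(37°) = √((1 - cos 74°)/2) = 0.6018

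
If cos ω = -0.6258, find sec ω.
sec ω = 1/cos ω = -1.598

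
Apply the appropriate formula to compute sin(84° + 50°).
sin(84° + 50°) = sin 84° cos 50° + cos 84° sin 50° = 0.7193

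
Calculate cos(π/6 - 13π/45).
cos(π/6 - 13π/45) = cos π/6 cos 13π/45 + sin π/6 sin 13π/45 = 0.9272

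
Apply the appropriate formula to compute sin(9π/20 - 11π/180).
sin(9π/20 - 11π/180) = sin 9π/20 cos 11π/180 - cos 9π/20 sin 11π/180 = 0.9397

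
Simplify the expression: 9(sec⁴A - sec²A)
9(sec⁴A - sec²A) = 9(tan⁴A + tan²A) (using Pythagorean)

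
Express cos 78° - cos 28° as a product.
cos 78° - cos 28° = -2 sin(53°) sin(25°)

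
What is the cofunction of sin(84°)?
sin(84°) = cos(90° - 84°) = cos(6°)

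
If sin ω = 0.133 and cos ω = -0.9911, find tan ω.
tan ω = sin ω / cos ω = -0.1342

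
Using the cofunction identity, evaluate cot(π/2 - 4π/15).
cot(π/2 - 4π/15) = tan(4π/15) = 1.111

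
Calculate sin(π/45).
sin(π/45) = 0.06976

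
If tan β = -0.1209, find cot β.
cot β = 1/tan β = -8.271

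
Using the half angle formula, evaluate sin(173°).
sin(173°) = √((1 - cos 346°)/2) = 0.1219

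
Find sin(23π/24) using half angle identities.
sin(23π/24) = √((1 - cos 23π/12)/2) = 0.1305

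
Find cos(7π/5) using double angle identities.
cos(7π/5) = cos²7π/10 - sin²7π/10 = -0.309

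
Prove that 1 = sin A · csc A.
RHS = sin A · (1/sin A) = 1 = LHS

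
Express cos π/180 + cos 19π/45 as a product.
cos π/180 + cos 19π/45 = 2 cos(77π/360) cos(-5π/24)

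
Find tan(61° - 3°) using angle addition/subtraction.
tan(61° - 3°) = (tan 61° - tan 3°)/(1 + tan 61° tan 3°) = 1.6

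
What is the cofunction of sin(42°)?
sin(42°) = cos(90° - 42°) = cos(48°)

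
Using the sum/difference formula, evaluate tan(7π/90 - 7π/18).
tan(7π/90 - 7π/18) = (tan 7π/90 - tan 7π/18)/(1 + tan 7π/90 tan 7π/18) = -1.483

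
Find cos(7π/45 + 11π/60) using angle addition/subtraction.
cos(7π/45 + 11π/60) = cos 7π/45 cos 11π/60 - sin 7π/45 sin 11π/60 = 0.4848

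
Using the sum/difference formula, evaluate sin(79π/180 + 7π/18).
sin(79π/180 + 7π/18) = sin 79π/180 cos 7π/18 + cos 79π/180 sin 7π/18 = 0.515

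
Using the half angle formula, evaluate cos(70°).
cos(70°) = √((1 + cos 140°)/2) = 0.342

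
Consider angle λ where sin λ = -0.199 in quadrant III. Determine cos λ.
cos λ = ±√(1 - sin²λ) = -0.98 (negative in QIII)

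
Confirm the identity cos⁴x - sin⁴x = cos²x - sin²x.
LHS = (cos²x - sin²x)(cos²x + sin²x) = (cos²x - sin²x) · 1 = cos²x - sin²x = RHS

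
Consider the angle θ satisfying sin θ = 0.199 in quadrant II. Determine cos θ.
cos θ = ±√(1 - sin²θ) = -0.98 (negative in QII)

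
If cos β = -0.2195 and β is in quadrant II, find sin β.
sin β = 0.9756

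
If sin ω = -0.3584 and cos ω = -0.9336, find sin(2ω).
sin(2ω) = 2 sin ω cos ω = 0.6692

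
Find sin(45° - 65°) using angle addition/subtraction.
sin(45° - 65°) = sin 45° cos 65° - cos 45° sin 65° = -0.342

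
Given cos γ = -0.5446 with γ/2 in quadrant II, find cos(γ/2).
cos(γ/2) = ±√((1 + cos γ)/2); negative since γ/2 ∈ QII, so cos(γ/2) = -0.4772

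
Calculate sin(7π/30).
sin(7π/30) = 0.6691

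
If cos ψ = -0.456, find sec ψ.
sec ψ = 1/cos ψ = -2.193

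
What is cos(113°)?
cos(113°) = -0.3907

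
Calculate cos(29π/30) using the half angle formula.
cos(29π/30) = -√((1 + cos 29π/15)/2) = -0.9945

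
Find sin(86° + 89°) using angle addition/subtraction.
sin(86° + 89°) = sin 86° cos 89° + cos 86° sin 89° = 0.08716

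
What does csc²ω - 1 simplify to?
csc²ω - 1 = cot²ω (using Pythagorean identity)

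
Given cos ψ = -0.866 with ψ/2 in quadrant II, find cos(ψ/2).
cos(ψ/2) = ±√((1 + cos ψ)/2); negative since ψ/2 ∈ QII, so cos(ψ/2) = -0.2588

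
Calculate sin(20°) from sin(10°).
sin(20°) = 2 sin 10° cos 10° = 0.342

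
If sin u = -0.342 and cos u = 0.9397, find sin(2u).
sin(2u) = 2 sin u cos u = -0.6428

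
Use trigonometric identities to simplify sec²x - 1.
sec²x - 1 = tan²x (using Pythagorean identity)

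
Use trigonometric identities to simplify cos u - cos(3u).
cos u - cos(3u) = 2 sin(2u) sin u (using Sum-to-product)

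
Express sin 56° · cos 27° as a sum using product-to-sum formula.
sin 56° cos 27° = (1/2)[sin(56°+27°) + sin(56°-27°)]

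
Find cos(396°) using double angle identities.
cos(396°) = cos²198° - sin²198° = 0.809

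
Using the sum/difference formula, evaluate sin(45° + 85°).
sin(45° + 85°) = sin 45° cos 85° + cos 45° sin 85° = 0.766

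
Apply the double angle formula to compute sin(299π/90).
sin(299π/90) = 2 sin 299π/180 cos 299π/180 = -0.848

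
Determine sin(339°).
sin(339°) = -0.3584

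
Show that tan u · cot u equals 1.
LHS = (sin u/cos u) · (cos u/sin u) = 1 = RHS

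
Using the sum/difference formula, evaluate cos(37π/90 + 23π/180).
cos(37π/90 + 23π/180) = cos 37π/90 cos 23π/180 - sin 37π/90 sin 23π/180 = -0.1219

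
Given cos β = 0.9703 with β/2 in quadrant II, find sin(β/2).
sin(β/2) = ±√((1 - cos β)/2); positive since β/2 ∈ QII, so sin(β/2) = 0.1219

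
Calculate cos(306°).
cos(306°) = 0.5878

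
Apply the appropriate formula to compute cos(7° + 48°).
cos(7° + 48°) = cos 7° cos 48° - sin 7° sin 48° = 0.5736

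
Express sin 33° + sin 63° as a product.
sin 33° + sin 63° = 2 sin(48°) cos(-15°)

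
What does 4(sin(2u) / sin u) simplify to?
4(sin(2u) / sin u) = 4(2 cos u) (using Double angle)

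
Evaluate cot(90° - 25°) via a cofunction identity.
cot(90° - 25°) = tan(25°) = 0.4663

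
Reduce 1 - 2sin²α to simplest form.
1 - 2sin²α = cos(2α) (using Double angle)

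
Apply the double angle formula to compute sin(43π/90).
sin(43π/90) = 2 sin 43π/180 cos 43π/180 = 0.9976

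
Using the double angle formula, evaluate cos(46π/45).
cos(46π/45) = cos²23π/45 - sin²23π/45 = -0.9976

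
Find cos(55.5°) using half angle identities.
cos(55.5°) = √((1 + cos 111°)/2) = 0.5664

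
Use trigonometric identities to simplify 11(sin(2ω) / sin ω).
11(sin(2ω) / sin ω) = 11(2 cos ω) (using Double angle)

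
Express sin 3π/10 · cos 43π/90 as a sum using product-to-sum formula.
sin 3π/10 cos 43π/90 = (1/2)[sin(3π/10+43π/90) + sin(3π/10-43π/90)]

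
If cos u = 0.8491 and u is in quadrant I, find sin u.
sin u = 0.5282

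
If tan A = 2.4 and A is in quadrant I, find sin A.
sin A = 0.9231 (using tan²A + 1 = sec²A)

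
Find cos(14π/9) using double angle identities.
cos(14π/9) = cos²7π/9 - sin²7π/9 = 0.1736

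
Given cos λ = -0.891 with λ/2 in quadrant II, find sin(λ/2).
sin(λ/2) = ±√((1 - cos λ)/2); positive since λ/2 ∈ QII, so sin(λ/2) = 0.9724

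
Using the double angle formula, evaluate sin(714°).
sin(714°) = 2 sin 357° cos 357° = -0.1045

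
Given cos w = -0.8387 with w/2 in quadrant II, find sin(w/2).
sin(w/2) = ±√((1 - cos w)/2); positive since w/2 ∈ QII, so sin(w/2) = 0.9588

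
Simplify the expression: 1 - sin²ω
1 - sin²ω = cos²ω (using Pythagorean identity)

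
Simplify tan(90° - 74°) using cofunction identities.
tan(90° - 74°) = cot(74°)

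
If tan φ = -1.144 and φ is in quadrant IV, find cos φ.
cos φ = 0.6581 (using tan²φ + 1 = sec²φ)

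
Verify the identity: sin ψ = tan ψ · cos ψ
RHS = (sin ψ/cos ψ) · cos ψ = sin ψ = LHS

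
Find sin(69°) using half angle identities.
sin(69°) = √((1 - cos 138°)/2) = 0.9336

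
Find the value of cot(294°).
cot(294°) = -0.4452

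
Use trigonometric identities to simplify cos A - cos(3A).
cos A - cos(3A) = 2 sin(2A) sin A (using Sum-to-product)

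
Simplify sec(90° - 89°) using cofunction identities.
sec(90° - 89°) = csc(89°)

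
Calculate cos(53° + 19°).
cos(53° + 19°) = cos 53° cos 19° - sin 53° sin 19° = 0.309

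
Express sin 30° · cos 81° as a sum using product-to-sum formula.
sin 30° cos 81° = (1/2)[sin(30°+81°) + sin(30°-81°)]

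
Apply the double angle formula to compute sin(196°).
sin(196°) = 2 sin 98° cos 98° = -0.2756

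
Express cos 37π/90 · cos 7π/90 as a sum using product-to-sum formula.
cos 37π/90 cos 7π/90 = (1/2)[cos(37π/90-7π/90) + cos(37π/90+7π/90)]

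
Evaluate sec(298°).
sec(298°) = 2.13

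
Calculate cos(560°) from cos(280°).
cos(560°) = cos²280° - sin²280° = -0.9397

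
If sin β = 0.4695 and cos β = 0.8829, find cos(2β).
cos(2β) = cos²β - sin²β = 0.5591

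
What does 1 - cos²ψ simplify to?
1 - cos²ψ = sin²ψ (using Pythagorean identity)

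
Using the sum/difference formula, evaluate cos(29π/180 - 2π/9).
cos(29π/180 - 2π/9) = cos 29π/180 cos 2π/9 + sin 29π/180 sin 2π/9 = 0.9816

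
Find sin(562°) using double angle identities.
sin(562°) = 2 sin 281° cos 281° = -0.3746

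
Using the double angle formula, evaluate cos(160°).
cos(160°) = cos²80° - sin²80° = -0.9397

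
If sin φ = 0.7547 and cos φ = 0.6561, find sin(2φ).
sin(2φ) = 2 sin φ cos φ = 0.9903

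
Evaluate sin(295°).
sin(295°) = -0.9063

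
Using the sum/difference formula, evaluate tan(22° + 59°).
tan(22° + 59°) = (tan 22° + tan 59°)/(1 - tan 22° tan 59°) = 6.314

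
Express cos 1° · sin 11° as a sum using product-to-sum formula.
cos 1° sin 11° = (1/2)[sin(1°+11°) - sin(1°-11°)]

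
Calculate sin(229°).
sin(229°) = -0.7547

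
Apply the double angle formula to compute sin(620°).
sin(620°) = 2 sin 310° cos 310° = -0.9848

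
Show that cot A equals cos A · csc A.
RHS = cos A · (1/sin A) = cos A/sin A = cot A = LHS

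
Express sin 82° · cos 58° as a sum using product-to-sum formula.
sin 82° cos 58° = (1/2)[sin(82°+58°) + sin(82°-58°)]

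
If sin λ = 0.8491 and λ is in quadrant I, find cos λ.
cos λ = 0.5282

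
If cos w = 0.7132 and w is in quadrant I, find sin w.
sin w = 0.701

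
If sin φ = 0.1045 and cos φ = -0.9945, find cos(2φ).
cos(2φ) = cos²φ - sin²φ = 0.9781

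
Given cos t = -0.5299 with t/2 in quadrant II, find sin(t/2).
sin(t/2) = ±√((1 - cos t)/2); positive since t/2 ∈ QII, so sin(t/2) = 0.8746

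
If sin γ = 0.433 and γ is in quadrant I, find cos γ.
cos γ = 0.9014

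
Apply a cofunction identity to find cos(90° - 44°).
cos(90° - 44°) = sin(44°) = 0.6947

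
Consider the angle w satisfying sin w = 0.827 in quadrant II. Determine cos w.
cos w = ±√(1 - sin²w) = -0.5622 (negative in QII)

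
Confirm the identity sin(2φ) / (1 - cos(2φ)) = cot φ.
LHS = 2 sin φ cos φ / (2sin²φ) = cos φ/sin φ = cot φ = RHS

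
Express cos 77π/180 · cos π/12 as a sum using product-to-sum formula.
cos 77π/180 cos π/12 = (1/2)[cos(77π/180-π/12) + cos(77π/180+π/12)]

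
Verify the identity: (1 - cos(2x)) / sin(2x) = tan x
LHS = 2sin²x / (2 sin x cos x) = sin x/cos x = tan x = RHS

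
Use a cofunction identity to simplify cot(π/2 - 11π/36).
cot(π/2 - 11π/36) = tan(11π/36)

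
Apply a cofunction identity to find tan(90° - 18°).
tan(90° - 18°) = cot(18°) = 3.078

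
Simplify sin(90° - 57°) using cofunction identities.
sin(90° - 57°) = cos(57°)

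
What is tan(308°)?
tan(308°) = -1.28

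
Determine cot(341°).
cot(341°) = -2.904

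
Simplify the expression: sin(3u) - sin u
sin(3u) - sin u = 2 cos(2u) sin u (using Sum-to-product)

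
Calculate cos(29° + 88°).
cos(29° + 88°) = cos 29° cos 88° - sin 29° sin 88° = -0.454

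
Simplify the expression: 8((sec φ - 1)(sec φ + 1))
8((sec φ - 1)(sec φ + 1)) = 8(tan²φ) (using Diff. of squares)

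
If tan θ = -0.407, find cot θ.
cot θ = 1/tan θ = -2.457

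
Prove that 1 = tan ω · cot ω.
RHS = (sin ω/cos ω) · (cos ω/sin ω) = 1 = LHS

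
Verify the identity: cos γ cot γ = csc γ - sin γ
RHS = 1/sin γ - sin γ = (1 - sin²γ)/sin γ = cos²γ/sin γ = cos γ · (cos γ/sin γ) = cos γ cot γ = LHS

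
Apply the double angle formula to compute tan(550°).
tan(550°) = 2 tan 275° / (1 - tan²275°) = 0.1763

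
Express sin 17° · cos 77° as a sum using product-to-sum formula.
sin 17° cos 77° = (1/2)[sin(17°+77°) + sin(17°-77°)]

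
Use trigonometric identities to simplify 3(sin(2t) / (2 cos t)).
3(sin(2t) / (2 cos t)) = 3(sin t) (using Double angle)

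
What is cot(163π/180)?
cot(163π/180) = -3.271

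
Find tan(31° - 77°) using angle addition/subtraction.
tan(31° - 77°) = (tan 31° - tan 77°)/(1 + tan 31° tan 77°) = -1.036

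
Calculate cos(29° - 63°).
cos(29° - 63°) = cos 29° cos 63° + sin 29° sin 63° = 0.829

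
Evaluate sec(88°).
sec(88°) = 28.65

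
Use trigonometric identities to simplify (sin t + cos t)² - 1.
(sin t + cos t)² - 1 = sin(2t) (using Pythagorean + double angle)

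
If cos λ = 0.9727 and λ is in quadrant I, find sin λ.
sin λ = 0.2321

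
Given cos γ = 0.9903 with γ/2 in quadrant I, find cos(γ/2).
cos(γ/2) = ±√((1 + cos γ)/2); positive since γ/2 ∈ QI, so cos(γ/2) = 0.9976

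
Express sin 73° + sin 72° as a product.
sin 73° + sin 72° = 2 sin(72.5°) cos(0.5°)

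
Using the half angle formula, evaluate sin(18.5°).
sin(18.5°) = √((1 - cos 37°)/2) = 0.3173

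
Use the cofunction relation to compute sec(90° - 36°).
sec(90° - 36°) = csc(36°) = 1.701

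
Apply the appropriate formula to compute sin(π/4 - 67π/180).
sin(π/4 - 67π/180) = sin π/4 cos 67π/180 - cos π/4 sin 67π/180 = -0.3746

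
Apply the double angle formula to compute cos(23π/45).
cos(23π/45) = cos²23π/90 - sin²23π/90 = -0.0349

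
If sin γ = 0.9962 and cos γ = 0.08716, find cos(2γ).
cos(2γ) = cos²γ - sin²γ = -0.9848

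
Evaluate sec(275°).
sec(275°) = 11.47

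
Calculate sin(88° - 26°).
sin(88° - 26°) = sin 88° cos 26° - cos 88° sin 26° = 0.8829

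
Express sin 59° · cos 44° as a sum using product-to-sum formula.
sin 59° cos 44° = (1/2)[sin(59°+44°) + sin(59°-44°)]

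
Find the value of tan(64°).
tan(64°) = 2.05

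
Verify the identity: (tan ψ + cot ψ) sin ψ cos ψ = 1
LHS = (sin ψ/cos ψ + cos ψ/sin ψ) sin ψ cos ψ = ((sin²ψ + cos²ψ)/(sin ψ cos ψ)) · sin ψ cos ψ = sin²ψ + cos²ψ = 1 = RHS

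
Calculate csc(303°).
csc(303°) = -1.192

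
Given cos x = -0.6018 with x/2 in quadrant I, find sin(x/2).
sin(x/2) = ±√((1 - cos x)/2); positive since x/2 ∈ QI, so sin(x/2) = 0.8949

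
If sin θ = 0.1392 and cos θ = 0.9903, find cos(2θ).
cos(2θ) = cos²θ - sin²θ = 0.9613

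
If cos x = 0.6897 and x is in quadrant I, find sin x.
sin x = 0.7241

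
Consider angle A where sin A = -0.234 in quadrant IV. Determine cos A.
cos A = √(1 - sin²A) = 0.9722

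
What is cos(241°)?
cos(241°) = -0.4848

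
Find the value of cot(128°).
cot(128°) = -0.7813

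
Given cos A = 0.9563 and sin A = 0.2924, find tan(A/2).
tan(A/2) = sin A / (1 + cos A) = 0.1495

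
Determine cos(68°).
cos(68°) = 0.3746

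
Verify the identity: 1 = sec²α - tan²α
RHS = 1/cos²α - sin²α/cos²α = (1 - sin²α)/cos²α = cos²α/cos²α = 1 = LHS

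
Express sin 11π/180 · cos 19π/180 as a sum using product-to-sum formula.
sin 11π/180 cos 19π/180 = (1/2)[sin(11π/180+19π/180) + sin(11π/180-19π/180)]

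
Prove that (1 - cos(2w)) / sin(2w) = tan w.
LHS = 2sin²w / (2 sin w cos w) = sin w/cos w = tan w = RHS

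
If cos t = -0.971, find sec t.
sec t = 1/cos t = -1.03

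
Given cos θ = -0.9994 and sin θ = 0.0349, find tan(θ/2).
tan(θ/2) = sin θ / (1 + cos θ) = 58.17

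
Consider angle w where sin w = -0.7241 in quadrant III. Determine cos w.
cos w = ±√(1 - sin²w) = -0.6897 (negative in QIII)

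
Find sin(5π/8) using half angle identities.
sin(5π/8) = √((1 - cos 5π/4)/2) = √(2+√2)/2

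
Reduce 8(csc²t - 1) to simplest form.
8(csc²t - 1) = 8(cot²t) (using Pythagorean identity)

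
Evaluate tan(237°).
tan(237°) = 1.54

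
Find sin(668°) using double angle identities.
sin(668°) = 2 sin 334° cos 334° = -0.788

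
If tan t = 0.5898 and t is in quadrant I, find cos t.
cos t = 0.8613 (using tan²t + 1 = sec²t)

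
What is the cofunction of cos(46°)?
cos(46°) = sin(90° - 46°) = sin(44°)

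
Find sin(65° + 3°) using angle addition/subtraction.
sin(65° + 3°) = sin 65° cos 3° + cos 65° sin 3° = 0.9272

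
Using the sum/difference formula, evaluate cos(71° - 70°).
cos(71° - 70°) = cos 71° cos 70° + sin 71° sin 70° = 0.9998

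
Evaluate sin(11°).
sin(11°) = 0.1908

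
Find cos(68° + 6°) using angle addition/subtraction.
cos(68° + 6°) = cos 68° cos 6° - sin 68° sin 6° = 0.2756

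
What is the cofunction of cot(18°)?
cot(18°) = tan(90° - 18°) = tan(72°)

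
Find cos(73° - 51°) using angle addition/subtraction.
cos(73° - 51°) = cos 73° cos 51° + sin 73° sin 51° = 0.9272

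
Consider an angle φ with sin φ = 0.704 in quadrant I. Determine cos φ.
cos φ = √(1 - sin²φ) = 0.7102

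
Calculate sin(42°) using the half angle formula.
sin(42°) = √((1 - cos 84°)/2) = 0.6691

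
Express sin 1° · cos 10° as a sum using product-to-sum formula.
sin 1° cos 10° = (1/2)[sin(1°+10°) + sin(1°-10°)]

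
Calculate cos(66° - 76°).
cos(66° - 76°) = cos 66° cos 76° + sin 66° sin 76° = 0.9848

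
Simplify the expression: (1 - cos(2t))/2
(1 - cos(2t))/2 = sin²t (using Power reduction)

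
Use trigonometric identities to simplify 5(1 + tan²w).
5(1 + tan²w) = 5(sec²w) (using Pythagorean identity)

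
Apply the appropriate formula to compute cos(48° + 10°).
cos(48° + 10°) = cos 48° cos 10° - sin 48° sin 10° = 0.5299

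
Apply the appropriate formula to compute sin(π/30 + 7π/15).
sin(π/30 + 7π/15) = sin π/30 cos 7π/15 + cos π/30 sin 7π/15 = 1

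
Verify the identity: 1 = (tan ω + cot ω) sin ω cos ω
RHS = (sin ω/cos ω + cos ω/sin ω) sin ω cos ω = ((sin²ω + cos²ω)/(sin ω cos ω)) · sin ω cos ω = sin²ω + cos²ω = 1 = LHS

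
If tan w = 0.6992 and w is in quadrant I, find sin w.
sin w = 0.573 (using tan²w + 1 = sec²w)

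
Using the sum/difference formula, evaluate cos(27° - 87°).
cos(27° - 87°) = cos 27° cos 87° + sin 27° sin 87° = 1/2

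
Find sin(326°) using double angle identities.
sin(326°) = 2 sin 163° cos 163° = -0.5592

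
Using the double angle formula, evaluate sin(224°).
sin(224°) = 2 sin 112° cos 112° = -0.6947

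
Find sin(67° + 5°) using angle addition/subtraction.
sin(67° + 5°) = sin 67° cos 5° + cos 67° sin 5° = 0.9511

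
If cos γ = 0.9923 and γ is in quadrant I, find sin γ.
sin γ = 0.1239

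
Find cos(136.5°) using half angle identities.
cos(136.5°) = -√((1 + cos 273°)/2) = -0.7254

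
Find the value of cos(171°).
cos(171°) = -0.9877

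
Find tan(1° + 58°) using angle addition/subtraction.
tan(1° + 58°) = (tan 1° + tan 58°)/(1 - tan 1° tan 58°) = 1.664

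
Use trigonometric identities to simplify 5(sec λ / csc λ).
5(sec λ / csc λ) = 5(tan λ) (using Reciprocal identities)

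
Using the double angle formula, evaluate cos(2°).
cos(2°) = cos²1° - sin²1° = 0.9994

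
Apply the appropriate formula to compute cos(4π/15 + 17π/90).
cos(4π/15 + 17π/90) = cos 4π/15 cos 17π/90 - sin 4π/15 sin 17π/90 = 0.1392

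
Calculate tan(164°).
tan(164°) = -0.2867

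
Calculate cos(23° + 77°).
cos(23° + 77°) = cos 23° cos 77° - sin 23° sin 77° = -0.1736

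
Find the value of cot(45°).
cot(45°) = 1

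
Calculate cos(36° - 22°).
cos(36° - 22°) = cos 36° cos 22° + sin 36° sin 22° = 0.9703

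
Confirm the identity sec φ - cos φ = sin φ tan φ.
LHS = 1/cos φ - cos φ = (1 - cos²φ)/cos φ = sin²φ/cos φ = sin φ · (sin φ/cos φ) = sin φ tan φ = RHS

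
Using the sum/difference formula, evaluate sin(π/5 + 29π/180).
sin(π/5 + 29π/180) = sin π/5 cos 29π/180 + cos π/5 sin 29π/180 = 0.9063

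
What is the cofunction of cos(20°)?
cos(20°) = sin(90° - 20°) = sin(70°)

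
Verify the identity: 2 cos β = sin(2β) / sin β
RHS = 2 sin β cos β / sin β = 2 cos β = LHS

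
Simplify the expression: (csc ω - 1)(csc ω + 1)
(csc ω - 1)(csc ω + 1) = cot²ω (using Diff. of squares)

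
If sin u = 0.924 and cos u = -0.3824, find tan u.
tan u = sin u / cos u = -2.416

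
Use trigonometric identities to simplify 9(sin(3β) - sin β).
9(sin(3β) - sin β) = 9(2 cos(2β) sin β) (using Sum-to-product)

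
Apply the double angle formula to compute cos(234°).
cos(234°) = cos²117° - sin²117° = -0.5878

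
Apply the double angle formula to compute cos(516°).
cos(516°) = cos²258° - sin²258° = -0.9135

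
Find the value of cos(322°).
cos(322°) = 0.788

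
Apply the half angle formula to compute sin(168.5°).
sin(168.5°) = √((1 - cos 337°)/2) = 0.1994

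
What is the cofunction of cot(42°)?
cot(42°) = tan(90° - 42°) = tan(48°)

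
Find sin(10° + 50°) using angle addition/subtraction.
sin(10° + 50°) = sin 10° cos 50° + cos 10° sin 50° = √3/2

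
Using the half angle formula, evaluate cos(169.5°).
cos(169.5°) = -√((1 + cos 339°)/2) = -0.9833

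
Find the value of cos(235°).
cos(235°) = -0.5736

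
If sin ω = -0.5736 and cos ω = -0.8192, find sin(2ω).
sin(2ω) = 2 sin ω cos ω = 0.9398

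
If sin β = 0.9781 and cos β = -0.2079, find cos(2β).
cos(2β) = cos²β - sin²β = -0.9135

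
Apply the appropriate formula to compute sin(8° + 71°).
sin(8° + 71°) = sin 8° cos 71° + cos 8° sin 71° = 0.9816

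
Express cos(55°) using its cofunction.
cos(55°) = sin(90° - 55°) = sin(35°)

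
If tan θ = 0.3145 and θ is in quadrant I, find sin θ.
sin θ = 0.3 (using tan²θ + 1 = sec²θ)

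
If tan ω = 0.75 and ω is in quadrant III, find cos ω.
cos ω = -0.8 (using tan²ω + 1 = sec²ω)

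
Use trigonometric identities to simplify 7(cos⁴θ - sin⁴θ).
7(cos⁴θ - sin⁴θ) = 7(cos(2θ)) (using Factoring + double angle)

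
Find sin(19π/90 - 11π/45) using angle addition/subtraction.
sin(19π/90 - 11π/45) = sin 19π/90 cos 11π/45 - cos 19π/90 sin 11π/45 = -0.1045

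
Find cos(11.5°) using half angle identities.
cos(11.5°) = √((1 + cos 23°)/2) = 0.9799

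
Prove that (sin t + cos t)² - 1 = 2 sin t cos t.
LHS = sin²t + 2 sin t cos t + cos²t - 1 = (sin²t + cos²t) + 2 sin t cos t - 1 = 1 + 2 sin t cos t - 1 = 2 sin t cos t = RHS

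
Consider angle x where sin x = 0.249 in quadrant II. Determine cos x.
cos x = ±√(1 - sin²x) = -0.9685 (negative in QII)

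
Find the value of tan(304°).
tan(304°) = -1.483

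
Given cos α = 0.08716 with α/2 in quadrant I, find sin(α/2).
sin(α/2) = ±√((1 - cos α)/2); positive since α/2 ∈ QI, so sin(α/2) = 0.6756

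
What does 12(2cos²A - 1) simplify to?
12(2cos²A - 1) = 12(cos(2A)) (using Double angle)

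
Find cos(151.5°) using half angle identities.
cos(151.5°) = -√((1 + cos 303°)/2) = -0.8788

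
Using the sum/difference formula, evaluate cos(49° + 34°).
cos(49° + 34°) = cos 49° cos 34° - sin 49° sin 34° = 0.1219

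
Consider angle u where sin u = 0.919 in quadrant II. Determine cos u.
cos u = ±√(1 - sin²u) = -0.3943 (negative in QII)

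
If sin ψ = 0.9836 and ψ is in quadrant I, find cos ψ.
cos ψ = 0.1804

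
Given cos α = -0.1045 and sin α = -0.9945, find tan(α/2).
tan(α/2) = sin α / (1 + cos α) = -1.111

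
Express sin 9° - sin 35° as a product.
sin 9° - sin 35° = 2 cos(22°) sin(-13°)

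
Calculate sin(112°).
sin(112°) = 0.9272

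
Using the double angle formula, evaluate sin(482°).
sin(482°) = 2 sin 241° cos 241° = 0.848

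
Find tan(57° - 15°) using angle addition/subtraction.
tan(57° - 15°) = (tan 57° - tan 15°)/(1 + tan 57° tan 15°) = 0.9004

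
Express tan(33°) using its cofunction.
tan(33°) = cot(90° - 33°) = cot(57°)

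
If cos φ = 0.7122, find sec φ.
sec φ = 1/cos φ = 1.404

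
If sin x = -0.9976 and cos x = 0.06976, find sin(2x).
sin(2x) = 2 sin x cos x = -0.1392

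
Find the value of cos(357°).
cos(357°) = 0.9986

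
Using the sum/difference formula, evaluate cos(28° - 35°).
cos(28° - 35°) = cos 28° cos 35° + sin 28° sin 35° = 0.9925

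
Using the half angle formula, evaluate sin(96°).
sin(96°) = √((1 - cos 192°)/2) = 0.9945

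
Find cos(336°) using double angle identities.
cos(336°) = cos²168° - sin²168° = 0.9135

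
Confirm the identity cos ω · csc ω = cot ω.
LHS = cos ω · (1/sin ω) = cos ω/sin ω = cot ω = RHS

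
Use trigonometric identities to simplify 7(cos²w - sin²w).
7(cos²w - sin²w) = 7(cos(2w)) (using Double angle)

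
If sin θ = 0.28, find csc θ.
csc θ = 1/sin θ = 3.571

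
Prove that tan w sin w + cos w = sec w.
LHS = sin²w/cos w + cos w = (sin²w + cos²w)/cos w = 1/cos w = sec w = RHS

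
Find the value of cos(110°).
cos(110°) = -0.342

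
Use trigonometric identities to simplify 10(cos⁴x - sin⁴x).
10(cos⁴x - sin⁴x) = 10(cos(2x)) (using Factoring + double angle)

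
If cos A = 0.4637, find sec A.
sec A = 1/cos A = 2.157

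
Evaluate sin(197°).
sin(197°) = -0.2924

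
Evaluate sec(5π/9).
sec(5π/9) = -5.759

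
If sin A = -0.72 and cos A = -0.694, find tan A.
tan A = sin A / cos A = 1.037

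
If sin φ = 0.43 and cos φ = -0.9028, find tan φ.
tan φ = sin φ / cos φ = -0.4763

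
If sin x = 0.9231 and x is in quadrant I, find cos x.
cos x = 0.3846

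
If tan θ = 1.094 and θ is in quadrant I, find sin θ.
sin θ = 0.7381 (using tan²θ + 1 = sec²θ)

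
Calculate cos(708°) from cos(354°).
cos(708°) = cos²354° - sin²354° = 0.9781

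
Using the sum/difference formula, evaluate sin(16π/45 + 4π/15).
sin(16π/45 + 4π/15) = sin 16π/45 cos 4π/15 + cos 16π/45 sin 4π/15 = 0.9272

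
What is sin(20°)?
sin(20°) = 0.342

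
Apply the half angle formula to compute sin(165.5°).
sin(165.5°) = √((1 - cos 331°)/2) = 0.2504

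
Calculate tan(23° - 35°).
tan(23° - 35°) = (tan 23° - tan 35°)/(1 + tan 23° tan 35°) = -0.2126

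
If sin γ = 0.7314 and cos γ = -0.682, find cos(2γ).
cos(2γ) = cos²γ - sin²γ = -0.06982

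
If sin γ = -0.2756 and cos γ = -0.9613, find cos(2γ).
cos(2γ) = cos²γ - sin²γ = 0.8481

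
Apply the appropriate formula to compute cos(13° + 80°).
cos(13° + 80°) = cos 13° cos 80° - sin 13° sin 80° = -0.05234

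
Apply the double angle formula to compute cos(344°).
cos(344°) = cos²172° - sin²172° = 0.9613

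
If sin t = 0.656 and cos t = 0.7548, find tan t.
tan t = sin t / cos t = 0.8691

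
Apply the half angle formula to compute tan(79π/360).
tan(79π/360) = sin 79π/180 / (1 + cos 79π/180) = 0.8243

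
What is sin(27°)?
sin(27°) = 0.454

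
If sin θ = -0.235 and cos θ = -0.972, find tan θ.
tan θ = sin θ / cos θ = 0.2418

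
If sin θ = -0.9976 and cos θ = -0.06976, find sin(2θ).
sin(2θ) = 2 sin θ cos θ = 0.1392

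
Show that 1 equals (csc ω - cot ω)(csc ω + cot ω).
RHS = csc²ω - cot²ω = (1 + cot²ω) - cot²ω = 1 = LHS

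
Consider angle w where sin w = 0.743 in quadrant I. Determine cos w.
cos w = √(1 - sin²w) = 0.6693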